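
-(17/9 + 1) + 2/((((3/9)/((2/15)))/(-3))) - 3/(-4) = -817/180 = -4.54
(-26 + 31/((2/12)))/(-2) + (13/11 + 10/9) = -7693/99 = -77.71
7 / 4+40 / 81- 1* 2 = 79 / 324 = 0.24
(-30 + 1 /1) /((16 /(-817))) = 23693 /16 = 1480.81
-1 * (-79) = 79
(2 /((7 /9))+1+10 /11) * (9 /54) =115 /154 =0.75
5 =5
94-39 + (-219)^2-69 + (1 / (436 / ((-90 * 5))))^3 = 496730653079 / 10360232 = 47945.90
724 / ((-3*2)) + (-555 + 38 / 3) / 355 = -43379 / 355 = -122.19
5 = 5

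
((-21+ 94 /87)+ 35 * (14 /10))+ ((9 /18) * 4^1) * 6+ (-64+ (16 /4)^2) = -602 /87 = -6.92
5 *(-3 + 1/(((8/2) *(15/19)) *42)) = -7541/504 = -14.96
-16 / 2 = -8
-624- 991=-1615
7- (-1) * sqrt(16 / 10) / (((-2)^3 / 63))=7- 63 * sqrt(10) / 20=-2.96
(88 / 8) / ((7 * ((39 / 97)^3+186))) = 10039403 / 1188715479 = 0.01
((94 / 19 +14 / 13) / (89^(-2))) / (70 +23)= 126736 / 247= 513.10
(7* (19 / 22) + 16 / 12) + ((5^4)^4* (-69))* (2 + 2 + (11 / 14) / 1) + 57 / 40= -465573120117106153 / 9240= -50386701311375.12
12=12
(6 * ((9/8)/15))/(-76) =-9/1520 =-0.01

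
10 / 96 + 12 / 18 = 37 / 48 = 0.77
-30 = -30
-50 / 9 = -5.56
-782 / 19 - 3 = -839 / 19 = -44.16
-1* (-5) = 5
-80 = -80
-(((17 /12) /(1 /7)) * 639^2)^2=-262334159873289 /16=-16395884992080.56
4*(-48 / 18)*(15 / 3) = -160 / 3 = -53.33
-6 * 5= -30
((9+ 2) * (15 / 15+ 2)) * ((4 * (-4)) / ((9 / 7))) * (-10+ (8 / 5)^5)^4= -2180602669158144 / 95367431640625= -22.87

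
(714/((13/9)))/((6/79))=6508.38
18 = 18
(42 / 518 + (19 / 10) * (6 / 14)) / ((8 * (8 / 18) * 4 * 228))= 6957 / 25195520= 0.00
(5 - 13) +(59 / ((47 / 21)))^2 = 1517449 / 2209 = 686.94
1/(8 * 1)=1/8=0.12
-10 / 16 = -0.62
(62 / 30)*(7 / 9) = 217 / 135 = 1.61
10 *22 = 220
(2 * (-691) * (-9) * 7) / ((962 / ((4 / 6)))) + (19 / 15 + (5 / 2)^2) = 1958251 / 28860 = 67.85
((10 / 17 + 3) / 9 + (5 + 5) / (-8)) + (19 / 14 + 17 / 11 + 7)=426533 / 47124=9.05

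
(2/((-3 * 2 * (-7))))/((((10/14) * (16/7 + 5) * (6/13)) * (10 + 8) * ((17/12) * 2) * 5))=91/1170450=0.00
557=557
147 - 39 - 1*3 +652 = 757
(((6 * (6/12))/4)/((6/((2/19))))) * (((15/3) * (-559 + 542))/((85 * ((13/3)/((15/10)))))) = -9/1976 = -0.00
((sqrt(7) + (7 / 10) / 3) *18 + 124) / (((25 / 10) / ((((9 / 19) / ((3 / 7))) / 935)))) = 756 *sqrt(7) / 88825 + 26922 / 444125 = 0.08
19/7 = 2.71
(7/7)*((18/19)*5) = 90/19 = 4.74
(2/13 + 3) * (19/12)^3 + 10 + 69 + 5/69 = 47322565/516672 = 91.59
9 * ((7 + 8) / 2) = 135 / 2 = 67.50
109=109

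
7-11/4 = 17/4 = 4.25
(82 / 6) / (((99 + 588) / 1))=41 / 2061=0.02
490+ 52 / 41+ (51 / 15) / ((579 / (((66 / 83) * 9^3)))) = 1624451976 / 3283895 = 494.67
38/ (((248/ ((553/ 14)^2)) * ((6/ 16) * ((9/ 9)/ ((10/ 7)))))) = 592895/ 651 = 910.75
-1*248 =-248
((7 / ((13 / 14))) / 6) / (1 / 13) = 49 / 3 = 16.33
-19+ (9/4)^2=-223/16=-13.94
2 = 2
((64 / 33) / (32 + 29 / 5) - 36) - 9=-280345 / 6237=-44.95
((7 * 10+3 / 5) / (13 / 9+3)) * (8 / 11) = 3177 / 275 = 11.55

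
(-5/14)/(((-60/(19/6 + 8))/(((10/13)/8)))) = 0.01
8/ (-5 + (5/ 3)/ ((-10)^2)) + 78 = 22842/ 299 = 76.39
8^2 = 64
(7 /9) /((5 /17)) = 119 /45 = 2.64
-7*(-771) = 5397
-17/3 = -5.67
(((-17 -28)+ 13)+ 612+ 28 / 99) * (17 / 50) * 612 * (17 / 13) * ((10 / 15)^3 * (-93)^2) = 4339753361024 / 10725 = 404639008.02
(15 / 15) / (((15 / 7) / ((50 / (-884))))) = -35 / 1326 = -0.03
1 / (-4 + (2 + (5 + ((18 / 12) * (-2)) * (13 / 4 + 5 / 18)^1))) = -12 / 91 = -0.13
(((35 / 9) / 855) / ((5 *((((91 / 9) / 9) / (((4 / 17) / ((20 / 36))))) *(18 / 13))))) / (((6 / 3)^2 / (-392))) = -196 / 8075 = -0.02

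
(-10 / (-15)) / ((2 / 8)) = 8 / 3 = 2.67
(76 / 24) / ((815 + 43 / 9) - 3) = 57 / 14702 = 0.00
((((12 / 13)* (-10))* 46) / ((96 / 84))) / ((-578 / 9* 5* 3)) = 1449 / 3757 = 0.39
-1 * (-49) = 49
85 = 85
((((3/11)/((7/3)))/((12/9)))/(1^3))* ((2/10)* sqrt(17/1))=27* sqrt(17)/1540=0.07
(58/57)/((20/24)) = 116/95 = 1.22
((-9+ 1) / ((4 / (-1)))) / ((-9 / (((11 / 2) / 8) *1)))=-11 / 72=-0.15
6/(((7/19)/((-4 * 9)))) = -4104/7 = -586.29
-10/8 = -5/4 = -1.25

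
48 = 48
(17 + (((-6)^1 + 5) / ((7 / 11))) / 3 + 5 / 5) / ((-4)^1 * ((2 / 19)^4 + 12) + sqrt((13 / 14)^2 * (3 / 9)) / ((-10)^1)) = -837719421027731200 / 2300895810413545271 + 1620571585372220 * sqrt(3) / 6902687431240635813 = -0.36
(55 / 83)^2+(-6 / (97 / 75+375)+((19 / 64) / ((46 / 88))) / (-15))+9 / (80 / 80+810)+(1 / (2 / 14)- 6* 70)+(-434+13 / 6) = -122495426974758407 / 145061663630960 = -844.44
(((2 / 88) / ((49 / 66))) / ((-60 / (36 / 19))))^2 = 81 / 86676100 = 0.00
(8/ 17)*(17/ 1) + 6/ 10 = 43/ 5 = 8.60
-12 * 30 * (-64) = 23040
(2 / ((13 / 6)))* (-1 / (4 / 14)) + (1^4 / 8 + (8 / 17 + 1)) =-1.64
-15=-15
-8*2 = -16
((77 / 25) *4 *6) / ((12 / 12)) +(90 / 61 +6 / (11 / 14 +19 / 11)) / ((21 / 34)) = 331218452 / 4131225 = 80.17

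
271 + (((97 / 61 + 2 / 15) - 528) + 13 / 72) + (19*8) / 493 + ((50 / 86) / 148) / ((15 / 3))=-254.79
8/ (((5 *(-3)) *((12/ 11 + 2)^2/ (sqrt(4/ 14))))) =-0.03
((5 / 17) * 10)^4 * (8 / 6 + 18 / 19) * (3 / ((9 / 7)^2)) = 309.73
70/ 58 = 35/ 29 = 1.21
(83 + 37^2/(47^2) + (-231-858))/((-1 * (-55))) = -444177/24299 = -18.28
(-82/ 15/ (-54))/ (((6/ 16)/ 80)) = 5248/ 243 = 21.60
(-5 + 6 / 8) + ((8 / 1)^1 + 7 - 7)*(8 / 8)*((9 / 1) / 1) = 271 / 4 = 67.75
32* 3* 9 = 864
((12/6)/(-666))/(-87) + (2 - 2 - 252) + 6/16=-58318615/231768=-251.62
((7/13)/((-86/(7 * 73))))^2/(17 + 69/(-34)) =217513793/318105658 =0.68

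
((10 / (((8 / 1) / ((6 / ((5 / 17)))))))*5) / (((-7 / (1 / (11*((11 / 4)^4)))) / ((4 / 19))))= -130560 / 21419783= -0.01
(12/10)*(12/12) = 6/5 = 1.20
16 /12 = 4 /3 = 1.33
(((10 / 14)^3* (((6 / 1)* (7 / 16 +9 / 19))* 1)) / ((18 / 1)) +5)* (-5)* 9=-23980575 / 104272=-229.98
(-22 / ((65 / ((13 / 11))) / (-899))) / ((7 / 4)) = 7192 / 35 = 205.49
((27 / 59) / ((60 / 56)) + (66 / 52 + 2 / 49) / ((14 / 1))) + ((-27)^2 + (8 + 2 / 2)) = 3885815251 / 5261620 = 738.52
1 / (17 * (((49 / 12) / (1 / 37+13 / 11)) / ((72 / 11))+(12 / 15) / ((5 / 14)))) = 10627200 / 497917301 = 0.02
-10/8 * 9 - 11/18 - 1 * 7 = -679/36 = -18.86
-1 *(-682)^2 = -465124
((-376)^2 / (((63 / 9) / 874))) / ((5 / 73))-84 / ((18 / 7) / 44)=27060063736 / 105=257714892.72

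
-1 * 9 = -9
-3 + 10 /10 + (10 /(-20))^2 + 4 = 9 /4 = 2.25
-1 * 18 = -18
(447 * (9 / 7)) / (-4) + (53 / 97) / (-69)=-26927423 / 187404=-143.69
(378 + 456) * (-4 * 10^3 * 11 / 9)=-4077333.33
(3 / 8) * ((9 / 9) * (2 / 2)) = 3 / 8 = 0.38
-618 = -618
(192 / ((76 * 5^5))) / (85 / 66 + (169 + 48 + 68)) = 3168 / 1121890625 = 0.00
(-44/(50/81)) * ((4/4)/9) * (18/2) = -1782/25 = -71.28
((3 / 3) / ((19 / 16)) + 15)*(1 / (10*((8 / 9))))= 2709 / 1520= 1.78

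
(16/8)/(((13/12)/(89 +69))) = 291.69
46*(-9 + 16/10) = -1702/5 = -340.40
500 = 500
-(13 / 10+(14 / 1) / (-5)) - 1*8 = -13 / 2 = -6.50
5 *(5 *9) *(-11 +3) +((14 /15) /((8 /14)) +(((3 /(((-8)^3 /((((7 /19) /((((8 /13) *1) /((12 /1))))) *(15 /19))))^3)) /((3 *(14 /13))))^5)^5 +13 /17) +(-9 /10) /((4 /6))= -59271583368371455702671748419910863767420795900233163381882191559719968215406965968254982367136844581127711224514228084642989526072018098471370315125037624650783747214600228756978866207737667973740515771659022794277576896181033779954340443326170778526456233418830697380213391420309659644549470344043326503851666247983426131509888167215140810608437617570488528951061470243091249163150835984775940891157374961624582629932306291654827 /32947841109959385293902159475374867525138117901020706854655480446357038809478451935042833771122500776732348763525447358149079892700847312754974285914580449494315481007522834816286723771624997409162087054480520532641725412921663707190899417220302144680388824048958607636622693915731460242526675218621401219565970218369077335545437407043120260142707251147757618258046256552169933320067427358251385667230276187162170407593537699840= -1798.95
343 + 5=348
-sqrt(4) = -2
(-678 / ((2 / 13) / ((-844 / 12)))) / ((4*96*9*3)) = 309959 / 10368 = 29.90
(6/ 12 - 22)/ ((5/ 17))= -731/ 10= -73.10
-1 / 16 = -0.06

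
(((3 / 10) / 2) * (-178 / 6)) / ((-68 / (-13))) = -1157 / 1360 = -0.85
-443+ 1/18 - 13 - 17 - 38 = -9197/18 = -510.94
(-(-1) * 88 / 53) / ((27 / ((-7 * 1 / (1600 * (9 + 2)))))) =-7 / 286200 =-0.00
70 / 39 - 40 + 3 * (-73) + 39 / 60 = -200113 / 780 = -256.56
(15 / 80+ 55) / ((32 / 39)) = 34437 / 512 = 67.26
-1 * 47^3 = -103823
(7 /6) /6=7 /36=0.19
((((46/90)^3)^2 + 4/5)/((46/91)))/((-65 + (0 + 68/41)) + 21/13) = -47055174287381/1795274128125000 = -0.03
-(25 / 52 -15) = 755 / 52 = 14.52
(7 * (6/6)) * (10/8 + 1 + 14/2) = 259/4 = 64.75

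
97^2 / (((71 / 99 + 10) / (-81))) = -75450771 / 1061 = -71112.89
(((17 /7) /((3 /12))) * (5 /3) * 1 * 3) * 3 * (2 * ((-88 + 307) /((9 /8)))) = 397120 /7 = 56731.43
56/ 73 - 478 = -34838/ 73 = -477.23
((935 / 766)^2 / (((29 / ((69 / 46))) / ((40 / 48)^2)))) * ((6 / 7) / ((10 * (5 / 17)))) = 14861825 / 952891744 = 0.02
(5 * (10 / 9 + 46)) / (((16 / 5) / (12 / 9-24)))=-45050 / 27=-1668.52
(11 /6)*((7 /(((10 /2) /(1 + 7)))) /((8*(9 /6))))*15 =77 /3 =25.67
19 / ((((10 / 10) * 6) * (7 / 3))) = 19 / 14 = 1.36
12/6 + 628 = 630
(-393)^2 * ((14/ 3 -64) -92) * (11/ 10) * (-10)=257106102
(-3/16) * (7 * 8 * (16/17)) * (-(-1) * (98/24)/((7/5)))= -490/17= -28.82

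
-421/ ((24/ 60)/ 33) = -69465/ 2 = -34732.50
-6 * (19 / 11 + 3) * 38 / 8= -1482 / 11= -134.73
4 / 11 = 0.36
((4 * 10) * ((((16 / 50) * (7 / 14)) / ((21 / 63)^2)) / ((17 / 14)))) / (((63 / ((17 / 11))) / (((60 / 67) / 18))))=128 / 2211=0.06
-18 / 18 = -1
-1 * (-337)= 337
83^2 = 6889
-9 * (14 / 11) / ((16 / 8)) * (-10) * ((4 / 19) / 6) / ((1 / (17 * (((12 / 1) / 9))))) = 45.55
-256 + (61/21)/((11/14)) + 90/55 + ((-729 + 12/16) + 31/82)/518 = -9177431/36408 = -252.07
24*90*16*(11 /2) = 190080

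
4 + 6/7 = 4.86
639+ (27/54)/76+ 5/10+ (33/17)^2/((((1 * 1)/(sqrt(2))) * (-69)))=97205/152-363 * sqrt(2)/6647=639.43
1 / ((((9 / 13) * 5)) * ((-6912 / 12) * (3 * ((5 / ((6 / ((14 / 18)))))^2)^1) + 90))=-39 / 85850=-0.00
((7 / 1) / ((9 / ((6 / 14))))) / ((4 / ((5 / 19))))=5 / 228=0.02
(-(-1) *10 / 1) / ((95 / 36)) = 72 / 19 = 3.79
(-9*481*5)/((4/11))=-238095/4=-59523.75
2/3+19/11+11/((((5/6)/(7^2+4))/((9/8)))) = 521033/660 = 789.44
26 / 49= 0.53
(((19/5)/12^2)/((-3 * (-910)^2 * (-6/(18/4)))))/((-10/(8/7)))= -19/20868120000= -0.00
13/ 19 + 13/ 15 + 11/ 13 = 2.40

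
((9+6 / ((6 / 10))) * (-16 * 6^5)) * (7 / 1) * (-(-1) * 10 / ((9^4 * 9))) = -680960 / 243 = -2802.30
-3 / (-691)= 3 / 691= 0.00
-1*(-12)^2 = -144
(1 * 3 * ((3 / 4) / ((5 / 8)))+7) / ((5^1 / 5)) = 10.60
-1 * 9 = -9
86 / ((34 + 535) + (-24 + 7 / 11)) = 473 / 3001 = 0.16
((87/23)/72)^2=841/304704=0.00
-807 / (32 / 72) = -7263 / 4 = -1815.75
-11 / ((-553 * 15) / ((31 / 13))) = 341 / 107835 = 0.00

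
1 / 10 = 0.10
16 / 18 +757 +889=14822 / 9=1646.89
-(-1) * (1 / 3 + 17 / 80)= 131 / 240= 0.55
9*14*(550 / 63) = 1100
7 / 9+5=52 / 9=5.78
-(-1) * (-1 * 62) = -62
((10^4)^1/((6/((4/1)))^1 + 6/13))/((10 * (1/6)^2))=312000/17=18352.94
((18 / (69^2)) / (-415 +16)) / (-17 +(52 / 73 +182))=-0.00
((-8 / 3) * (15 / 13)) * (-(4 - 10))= -240 / 13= -18.46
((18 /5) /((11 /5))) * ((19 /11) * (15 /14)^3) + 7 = 1739209 /166012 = 10.48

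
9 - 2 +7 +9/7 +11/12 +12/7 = 215/12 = 17.92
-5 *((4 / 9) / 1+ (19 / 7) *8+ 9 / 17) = -121495 / 1071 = -113.44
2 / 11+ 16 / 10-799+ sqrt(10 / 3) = -43847 / 55+ sqrt(30) / 3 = -795.39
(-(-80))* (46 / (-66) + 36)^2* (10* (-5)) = -5428900000 / 1089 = -4985215.79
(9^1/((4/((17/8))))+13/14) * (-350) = -1998.44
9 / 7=1.29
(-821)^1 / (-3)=821 / 3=273.67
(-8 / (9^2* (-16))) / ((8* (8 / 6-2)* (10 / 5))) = -1 / 1728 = -0.00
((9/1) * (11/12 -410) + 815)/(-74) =11467/296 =38.74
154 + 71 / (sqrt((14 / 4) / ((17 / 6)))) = 71 * sqrt(357) / 21 + 154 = 217.88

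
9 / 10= 0.90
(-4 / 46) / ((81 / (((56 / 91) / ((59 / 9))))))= -16 / 158769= -0.00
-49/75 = -0.65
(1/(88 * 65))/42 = 1/240240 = 0.00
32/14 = 16/7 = 2.29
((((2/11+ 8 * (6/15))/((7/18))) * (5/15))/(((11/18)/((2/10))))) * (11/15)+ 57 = 555321/9625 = 57.70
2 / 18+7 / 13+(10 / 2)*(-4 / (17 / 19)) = -21.70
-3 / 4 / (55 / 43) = -129 / 220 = -0.59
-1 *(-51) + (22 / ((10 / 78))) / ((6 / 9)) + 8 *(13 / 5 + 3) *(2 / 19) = 29746 / 95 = 313.12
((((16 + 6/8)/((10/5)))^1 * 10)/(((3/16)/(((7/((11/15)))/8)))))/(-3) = -11725/66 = -177.65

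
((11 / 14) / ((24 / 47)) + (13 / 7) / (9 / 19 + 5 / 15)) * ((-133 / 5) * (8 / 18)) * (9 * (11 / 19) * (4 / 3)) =-65285 / 207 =-315.39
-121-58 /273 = -33091 /273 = -121.21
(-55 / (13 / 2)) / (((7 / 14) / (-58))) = 12760 / 13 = 981.54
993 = 993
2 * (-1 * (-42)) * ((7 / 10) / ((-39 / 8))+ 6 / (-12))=-3514 / 65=-54.06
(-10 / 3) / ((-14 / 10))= 2.38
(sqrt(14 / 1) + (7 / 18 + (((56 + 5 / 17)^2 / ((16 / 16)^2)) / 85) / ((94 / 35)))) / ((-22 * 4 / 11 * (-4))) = sqrt(14) / 32 + 3707179 / 8312796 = 0.56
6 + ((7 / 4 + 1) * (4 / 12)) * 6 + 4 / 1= 31 / 2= 15.50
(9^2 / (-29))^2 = 6561 / 841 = 7.80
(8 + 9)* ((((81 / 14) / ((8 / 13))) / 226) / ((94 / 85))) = 1521585 / 2379328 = 0.64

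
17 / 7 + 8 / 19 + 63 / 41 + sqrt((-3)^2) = 40277 / 5453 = 7.39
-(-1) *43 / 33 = 43 / 33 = 1.30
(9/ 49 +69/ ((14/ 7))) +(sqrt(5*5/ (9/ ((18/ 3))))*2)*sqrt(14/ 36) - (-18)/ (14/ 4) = 10*sqrt(21)/ 9 +3903/ 98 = 44.92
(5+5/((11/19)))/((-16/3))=-225/88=-2.56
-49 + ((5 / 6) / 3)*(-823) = -4997 / 18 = -277.61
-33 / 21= -11 / 7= -1.57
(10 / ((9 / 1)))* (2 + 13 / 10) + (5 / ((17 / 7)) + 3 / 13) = 5.96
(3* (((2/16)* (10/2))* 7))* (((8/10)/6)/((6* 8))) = 7/192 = 0.04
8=8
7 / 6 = 1.17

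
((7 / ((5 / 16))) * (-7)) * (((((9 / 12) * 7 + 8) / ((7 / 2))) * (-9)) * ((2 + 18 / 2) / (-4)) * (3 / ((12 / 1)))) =-36729 / 10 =-3672.90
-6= -6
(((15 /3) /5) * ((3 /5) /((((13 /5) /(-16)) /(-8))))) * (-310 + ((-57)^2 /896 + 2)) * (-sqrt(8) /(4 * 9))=272719 * sqrt(2) /546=706.38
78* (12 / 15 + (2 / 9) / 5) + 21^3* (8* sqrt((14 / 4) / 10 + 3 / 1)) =988 / 15 + 37044* sqrt(335) / 5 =135669.17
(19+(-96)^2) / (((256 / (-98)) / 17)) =-7692755 / 128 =-60099.65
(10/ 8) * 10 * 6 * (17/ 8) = 1275/ 8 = 159.38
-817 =-817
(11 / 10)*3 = 33 / 10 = 3.30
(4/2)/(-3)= -2/3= -0.67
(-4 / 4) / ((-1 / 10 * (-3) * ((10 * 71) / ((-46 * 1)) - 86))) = 230 / 6999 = 0.03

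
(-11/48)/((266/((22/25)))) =-121/159600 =-0.00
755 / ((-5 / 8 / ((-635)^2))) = -487095800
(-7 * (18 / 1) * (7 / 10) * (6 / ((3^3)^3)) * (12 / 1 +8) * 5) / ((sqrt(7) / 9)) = -280 * sqrt(7) / 81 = -9.15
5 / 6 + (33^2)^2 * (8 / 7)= 56924243 / 42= 1355339.12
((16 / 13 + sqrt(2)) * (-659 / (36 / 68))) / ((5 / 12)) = -44812 * sqrt(2) / 15 - 716992 / 195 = -7901.80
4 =4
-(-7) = 7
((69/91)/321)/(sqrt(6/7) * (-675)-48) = 184/630035367-1725 * sqrt(42)/2940165046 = -0.00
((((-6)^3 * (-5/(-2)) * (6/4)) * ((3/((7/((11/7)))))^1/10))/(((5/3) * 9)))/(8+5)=-891/3185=-0.28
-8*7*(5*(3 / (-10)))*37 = 3108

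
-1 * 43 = -43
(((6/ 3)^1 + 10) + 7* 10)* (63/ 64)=2583/ 32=80.72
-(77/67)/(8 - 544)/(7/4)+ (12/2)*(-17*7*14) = -89744077/8978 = -9996.00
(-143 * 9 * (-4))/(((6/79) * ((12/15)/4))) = 338910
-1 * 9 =-9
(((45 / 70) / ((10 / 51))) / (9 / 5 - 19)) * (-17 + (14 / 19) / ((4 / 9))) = 267597 / 91504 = 2.92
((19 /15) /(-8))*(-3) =19 /40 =0.48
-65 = -65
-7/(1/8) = -56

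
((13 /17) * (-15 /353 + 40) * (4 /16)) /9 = 183365 /216036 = 0.85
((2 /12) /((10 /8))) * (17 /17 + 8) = 6 /5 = 1.20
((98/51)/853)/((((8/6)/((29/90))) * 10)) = 1421/26101800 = 0.00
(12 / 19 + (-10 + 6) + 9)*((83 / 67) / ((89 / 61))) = 541741 / 113297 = 4.78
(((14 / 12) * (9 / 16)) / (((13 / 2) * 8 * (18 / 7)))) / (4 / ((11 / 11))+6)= 49 / 99840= 0.00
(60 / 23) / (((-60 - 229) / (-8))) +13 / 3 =87851 / 19941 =4.41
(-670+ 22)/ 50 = -324/ 25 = -12.96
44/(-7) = -44/7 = -6.29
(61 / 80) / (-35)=-61 / 2800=-0.02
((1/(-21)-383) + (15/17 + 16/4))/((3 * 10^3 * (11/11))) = -27001/214200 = -0.13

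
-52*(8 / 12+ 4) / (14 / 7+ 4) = -364 / 9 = -40.44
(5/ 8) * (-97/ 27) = -485/ 216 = -2.25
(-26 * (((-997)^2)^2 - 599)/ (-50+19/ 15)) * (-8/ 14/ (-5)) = 2590527849936/ 43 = 60244833719.44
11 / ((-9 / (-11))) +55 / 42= 1859 / 126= 14.75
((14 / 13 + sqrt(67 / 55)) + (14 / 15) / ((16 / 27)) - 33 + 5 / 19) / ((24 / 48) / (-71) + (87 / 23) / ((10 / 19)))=-4.04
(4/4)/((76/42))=21/38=0.55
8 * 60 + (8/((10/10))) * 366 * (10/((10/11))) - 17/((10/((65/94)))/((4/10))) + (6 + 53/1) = 32746.53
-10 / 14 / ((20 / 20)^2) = -5 / 7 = -0.71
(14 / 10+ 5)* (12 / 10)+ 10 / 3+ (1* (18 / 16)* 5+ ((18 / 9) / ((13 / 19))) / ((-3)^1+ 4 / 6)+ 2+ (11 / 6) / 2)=333101 / 18200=18.30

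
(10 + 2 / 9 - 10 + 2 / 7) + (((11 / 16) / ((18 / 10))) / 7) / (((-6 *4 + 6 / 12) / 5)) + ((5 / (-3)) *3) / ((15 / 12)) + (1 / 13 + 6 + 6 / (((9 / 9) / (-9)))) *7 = -338.97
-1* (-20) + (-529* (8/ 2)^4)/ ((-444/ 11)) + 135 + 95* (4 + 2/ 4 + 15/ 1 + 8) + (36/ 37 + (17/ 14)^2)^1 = 133256513/ 21756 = 6125.05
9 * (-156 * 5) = -7020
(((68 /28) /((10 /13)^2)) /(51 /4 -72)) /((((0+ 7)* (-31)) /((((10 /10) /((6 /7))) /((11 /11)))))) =0.00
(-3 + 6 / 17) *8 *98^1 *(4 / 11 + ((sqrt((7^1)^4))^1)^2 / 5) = -186497136 / 187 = -997310.89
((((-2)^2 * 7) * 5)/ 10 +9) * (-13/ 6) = -299/ 6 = -49.83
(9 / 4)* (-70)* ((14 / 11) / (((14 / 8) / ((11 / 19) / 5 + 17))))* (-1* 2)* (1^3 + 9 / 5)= 11473056 / 1045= 10979.00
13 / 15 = 0.87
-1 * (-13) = 13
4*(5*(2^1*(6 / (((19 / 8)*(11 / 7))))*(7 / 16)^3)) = 36015 / 6688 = 5.39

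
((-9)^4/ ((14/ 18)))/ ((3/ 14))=39366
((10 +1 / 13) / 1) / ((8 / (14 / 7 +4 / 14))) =262 / 91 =2.88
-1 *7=-7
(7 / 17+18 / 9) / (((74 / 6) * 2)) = 123 / 1258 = 0.10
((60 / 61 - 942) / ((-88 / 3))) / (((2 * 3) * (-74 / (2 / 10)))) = -28701 / 1986160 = -0.01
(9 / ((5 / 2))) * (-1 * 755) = -2718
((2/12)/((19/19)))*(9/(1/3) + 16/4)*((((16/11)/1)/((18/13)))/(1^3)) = 1612/297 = 5.43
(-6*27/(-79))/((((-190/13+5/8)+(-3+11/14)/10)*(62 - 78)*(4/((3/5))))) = 22113/16346996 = 0.00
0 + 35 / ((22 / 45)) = 1575 / 22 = 71.59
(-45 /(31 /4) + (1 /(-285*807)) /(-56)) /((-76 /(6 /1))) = 0.46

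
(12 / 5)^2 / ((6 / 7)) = 168 / 25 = 6.72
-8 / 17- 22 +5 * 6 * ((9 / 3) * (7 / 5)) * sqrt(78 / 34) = 168.37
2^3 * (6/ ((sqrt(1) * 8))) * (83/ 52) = 249/ 26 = 9.58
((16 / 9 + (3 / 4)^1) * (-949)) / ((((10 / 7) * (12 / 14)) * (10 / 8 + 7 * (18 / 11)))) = -3580577 / 23220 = -154.20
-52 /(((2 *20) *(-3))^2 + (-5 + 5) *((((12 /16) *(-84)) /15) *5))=-13 /3600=-0.00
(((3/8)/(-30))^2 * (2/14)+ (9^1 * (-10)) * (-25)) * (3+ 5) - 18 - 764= 17218.00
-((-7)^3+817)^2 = -224676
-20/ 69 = -0.29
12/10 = 6/5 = 1.20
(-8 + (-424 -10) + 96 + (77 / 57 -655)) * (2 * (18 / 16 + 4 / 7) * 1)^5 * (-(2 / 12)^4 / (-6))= -828760109375 / 14338695168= -57.80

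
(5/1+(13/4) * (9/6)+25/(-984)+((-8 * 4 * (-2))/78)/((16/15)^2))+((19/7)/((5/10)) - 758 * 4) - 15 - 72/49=-1900776499/626808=-3032.47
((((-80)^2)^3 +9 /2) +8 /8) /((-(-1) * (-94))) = -524288000011 /188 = -2788765957.51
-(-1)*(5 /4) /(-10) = -1 /8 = -0.12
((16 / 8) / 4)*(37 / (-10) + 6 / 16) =-133 / 80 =-1.66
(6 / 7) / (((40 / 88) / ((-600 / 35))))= -1584 / 49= -32.33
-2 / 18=-1 / 9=-0.11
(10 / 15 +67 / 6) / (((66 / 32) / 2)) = 1136 / 99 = 11.47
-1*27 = -27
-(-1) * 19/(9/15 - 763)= -95/3812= -0.02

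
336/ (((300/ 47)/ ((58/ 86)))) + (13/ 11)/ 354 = 148624591/ 4186050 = 35.50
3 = 3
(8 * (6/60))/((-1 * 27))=-0.03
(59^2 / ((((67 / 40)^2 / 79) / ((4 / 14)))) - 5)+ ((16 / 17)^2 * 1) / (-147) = 5339745899081 / 190706187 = 27999.86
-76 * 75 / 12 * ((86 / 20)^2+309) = -622231 / 4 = -155557.75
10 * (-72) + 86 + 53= -581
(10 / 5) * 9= 18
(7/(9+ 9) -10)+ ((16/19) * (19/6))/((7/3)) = -1067/126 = -8.47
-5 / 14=-0.36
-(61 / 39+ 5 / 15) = -74 / 39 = -1.90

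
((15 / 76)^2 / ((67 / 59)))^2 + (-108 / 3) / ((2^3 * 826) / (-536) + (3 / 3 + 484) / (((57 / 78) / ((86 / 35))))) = -2527877798730983 / 119992507788613888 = -0.02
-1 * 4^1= -4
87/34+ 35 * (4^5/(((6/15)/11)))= 985602.56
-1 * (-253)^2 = -64009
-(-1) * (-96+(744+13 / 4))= 2605 / 4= 651.25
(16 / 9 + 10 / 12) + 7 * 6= 803 / 18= 44.61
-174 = -174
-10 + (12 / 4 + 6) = -1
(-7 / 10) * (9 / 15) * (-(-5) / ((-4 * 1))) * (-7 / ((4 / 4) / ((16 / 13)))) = -294 / 65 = -4.52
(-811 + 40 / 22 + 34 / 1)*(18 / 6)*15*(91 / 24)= -132265.40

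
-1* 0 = 0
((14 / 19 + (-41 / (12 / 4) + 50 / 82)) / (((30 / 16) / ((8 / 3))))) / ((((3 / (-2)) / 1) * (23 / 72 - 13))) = -29483008 / 32005215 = -0.92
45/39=15/13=1.15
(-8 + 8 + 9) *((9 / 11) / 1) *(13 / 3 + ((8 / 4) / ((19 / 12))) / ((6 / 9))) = 9585 / 209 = 45.86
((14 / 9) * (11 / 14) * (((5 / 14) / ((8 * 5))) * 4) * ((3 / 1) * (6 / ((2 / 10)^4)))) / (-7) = -70.15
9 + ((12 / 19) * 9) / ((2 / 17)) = 1089 / 19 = 57.32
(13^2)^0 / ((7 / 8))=8 / 7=1.14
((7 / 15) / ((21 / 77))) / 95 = 77 / 4275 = 0.02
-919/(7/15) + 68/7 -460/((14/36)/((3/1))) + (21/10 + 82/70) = -385341/70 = -5504.87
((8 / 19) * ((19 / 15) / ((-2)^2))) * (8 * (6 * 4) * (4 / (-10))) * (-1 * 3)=768 / 25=30.72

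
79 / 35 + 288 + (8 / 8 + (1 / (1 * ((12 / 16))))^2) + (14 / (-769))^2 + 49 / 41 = 2247163095481 / 7637427315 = 294.23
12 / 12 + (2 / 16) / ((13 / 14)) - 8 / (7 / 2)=-419 / 364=-1.15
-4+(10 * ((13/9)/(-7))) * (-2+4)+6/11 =-5254/693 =-7.58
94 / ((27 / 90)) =940 / 3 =313.33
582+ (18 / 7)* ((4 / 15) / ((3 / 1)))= 20378 / 35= 582.23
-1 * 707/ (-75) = 707/ 75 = 9.43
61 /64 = 0.95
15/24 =0.62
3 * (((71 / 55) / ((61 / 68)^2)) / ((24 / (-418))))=-1559444 / 18605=-83.82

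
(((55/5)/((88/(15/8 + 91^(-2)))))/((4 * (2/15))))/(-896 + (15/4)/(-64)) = -1863345/3799173742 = -0.00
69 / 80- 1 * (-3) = 309 / 80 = 3.86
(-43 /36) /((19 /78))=-559 /114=-4.90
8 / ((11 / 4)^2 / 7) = 896 / 121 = 7.40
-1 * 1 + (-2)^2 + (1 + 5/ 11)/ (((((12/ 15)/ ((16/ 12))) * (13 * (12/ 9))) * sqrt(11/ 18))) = 3.18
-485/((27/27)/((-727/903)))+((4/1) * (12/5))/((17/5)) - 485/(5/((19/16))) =68307451/245616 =278.11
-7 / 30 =-0.23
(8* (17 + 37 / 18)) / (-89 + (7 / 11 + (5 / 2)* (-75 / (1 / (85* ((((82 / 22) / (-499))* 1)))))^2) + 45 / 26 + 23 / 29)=7792053531262 / 285361394066145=0.03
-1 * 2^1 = -2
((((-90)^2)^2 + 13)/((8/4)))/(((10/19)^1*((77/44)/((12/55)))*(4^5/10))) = 534252963/7040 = 75888.20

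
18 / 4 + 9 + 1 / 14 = 95 / 7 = 13.57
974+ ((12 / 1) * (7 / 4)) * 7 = 1121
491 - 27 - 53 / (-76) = 35317 / 76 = 464.70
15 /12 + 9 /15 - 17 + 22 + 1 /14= 969 /140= 6.92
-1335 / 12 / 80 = -89 / 64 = -1.39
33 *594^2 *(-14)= -163010232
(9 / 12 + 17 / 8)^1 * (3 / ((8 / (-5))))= -345 / 64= -5.39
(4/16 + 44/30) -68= -3977/60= -66.28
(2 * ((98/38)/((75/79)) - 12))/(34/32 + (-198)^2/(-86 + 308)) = -15663136/149871525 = -0.10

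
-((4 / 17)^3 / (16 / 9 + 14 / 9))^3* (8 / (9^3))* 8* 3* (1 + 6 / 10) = -16777216 / 667056805295625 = -0.00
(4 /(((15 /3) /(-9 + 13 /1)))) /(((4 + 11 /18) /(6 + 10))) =4608 /415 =11.10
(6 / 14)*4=12 / 7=1.71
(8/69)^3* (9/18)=256/328509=0.00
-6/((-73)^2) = -6/5329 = -0.00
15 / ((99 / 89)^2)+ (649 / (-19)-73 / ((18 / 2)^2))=-4271191 / 186219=-22.94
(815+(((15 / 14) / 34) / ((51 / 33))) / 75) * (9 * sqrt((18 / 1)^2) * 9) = 24038710119 / 20230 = 1188270.40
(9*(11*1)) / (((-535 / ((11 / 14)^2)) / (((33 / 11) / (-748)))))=3267 / 7130480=0.00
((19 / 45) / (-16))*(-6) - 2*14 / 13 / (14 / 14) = -3113 / 1560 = -2.00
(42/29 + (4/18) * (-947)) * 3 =-54548/87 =-626.99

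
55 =55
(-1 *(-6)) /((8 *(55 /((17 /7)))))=51 /1540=0.03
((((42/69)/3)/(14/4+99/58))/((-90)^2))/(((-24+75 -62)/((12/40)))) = -203/1547221500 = -0.00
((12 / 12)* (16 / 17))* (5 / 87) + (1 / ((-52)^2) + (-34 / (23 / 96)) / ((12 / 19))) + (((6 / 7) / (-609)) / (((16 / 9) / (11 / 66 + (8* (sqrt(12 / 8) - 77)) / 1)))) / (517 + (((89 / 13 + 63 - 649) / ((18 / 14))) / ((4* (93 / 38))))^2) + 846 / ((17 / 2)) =-703489252627466116117199 / 5622894130304689287504 - 2131130898* sqrt(6) / 1772781484506137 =-125.11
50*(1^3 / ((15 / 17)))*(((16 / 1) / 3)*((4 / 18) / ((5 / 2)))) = 26.86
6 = 6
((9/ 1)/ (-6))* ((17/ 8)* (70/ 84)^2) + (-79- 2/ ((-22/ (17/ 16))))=-171319/ 2112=-81.12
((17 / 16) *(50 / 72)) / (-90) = -85 / 10368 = -0.01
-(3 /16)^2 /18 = -1 /512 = -0.00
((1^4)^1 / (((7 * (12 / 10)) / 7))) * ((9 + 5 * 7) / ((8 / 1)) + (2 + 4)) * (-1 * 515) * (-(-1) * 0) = 0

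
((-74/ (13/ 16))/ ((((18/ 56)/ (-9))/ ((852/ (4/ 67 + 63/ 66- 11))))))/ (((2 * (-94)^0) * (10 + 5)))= -6938978816/ 956735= -7252.77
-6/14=-3/7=-0.43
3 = 3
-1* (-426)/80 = 213/40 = 5.32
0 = 0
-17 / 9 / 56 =-17 / 504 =-0.03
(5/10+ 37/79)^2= 23409/24964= 0.94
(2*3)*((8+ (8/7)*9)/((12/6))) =384/7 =54.86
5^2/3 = 25/3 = 8.33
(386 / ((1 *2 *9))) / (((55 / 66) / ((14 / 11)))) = 5404 / 165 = 32.75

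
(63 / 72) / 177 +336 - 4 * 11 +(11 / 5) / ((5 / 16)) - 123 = 6231991 / 35400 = 176.04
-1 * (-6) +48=54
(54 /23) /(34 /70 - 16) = -630 /4163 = -0.15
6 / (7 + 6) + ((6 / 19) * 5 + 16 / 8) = 998 / 247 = 4.04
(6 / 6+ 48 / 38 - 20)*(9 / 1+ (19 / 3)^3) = -2393374 / 513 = -4665.45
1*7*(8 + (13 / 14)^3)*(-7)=-24149 / 56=-431.23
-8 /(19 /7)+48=856 /19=45.05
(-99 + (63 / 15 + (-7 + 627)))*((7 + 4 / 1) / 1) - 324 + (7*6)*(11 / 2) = 5684.20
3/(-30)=-1/10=-0.10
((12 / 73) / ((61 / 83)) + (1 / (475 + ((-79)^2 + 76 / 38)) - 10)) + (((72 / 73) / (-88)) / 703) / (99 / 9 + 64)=-9.78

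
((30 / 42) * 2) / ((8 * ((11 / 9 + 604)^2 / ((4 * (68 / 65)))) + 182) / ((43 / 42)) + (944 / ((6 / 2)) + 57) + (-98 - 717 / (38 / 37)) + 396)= 7500060 / 3591720827821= 0.00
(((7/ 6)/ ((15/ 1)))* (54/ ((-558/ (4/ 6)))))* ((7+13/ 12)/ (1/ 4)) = -679/ 4185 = -0.16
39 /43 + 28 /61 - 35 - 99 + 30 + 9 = -245602 /2623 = -93.63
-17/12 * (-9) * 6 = 153/2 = 76.50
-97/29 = -3.34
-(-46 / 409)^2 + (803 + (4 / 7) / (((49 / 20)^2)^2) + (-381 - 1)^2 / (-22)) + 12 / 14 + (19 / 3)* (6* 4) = -421545331502632305 / 74254309058237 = -5677.05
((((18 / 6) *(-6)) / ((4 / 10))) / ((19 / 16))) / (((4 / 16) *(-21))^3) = 5120 / 19551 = 0.26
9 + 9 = 18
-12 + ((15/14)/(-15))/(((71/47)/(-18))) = -5541/497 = -11.15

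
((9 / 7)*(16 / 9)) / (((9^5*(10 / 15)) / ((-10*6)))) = -160 / 45927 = -0.00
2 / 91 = 0.02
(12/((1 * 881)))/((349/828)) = 9936/307469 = 0.03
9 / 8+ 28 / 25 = 449 / 200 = 2.24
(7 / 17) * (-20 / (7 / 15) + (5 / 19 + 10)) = -255 / 19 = -13.42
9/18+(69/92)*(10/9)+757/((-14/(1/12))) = -533/168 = -3.17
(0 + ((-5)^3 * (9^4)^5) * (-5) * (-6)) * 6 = -273547472828780898022500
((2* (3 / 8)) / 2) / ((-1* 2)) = -3 / 16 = -0.19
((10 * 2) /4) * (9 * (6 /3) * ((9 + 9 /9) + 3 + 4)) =1530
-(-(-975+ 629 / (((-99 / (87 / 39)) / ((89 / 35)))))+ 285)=-58380149 / 45045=-1296.04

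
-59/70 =-0.84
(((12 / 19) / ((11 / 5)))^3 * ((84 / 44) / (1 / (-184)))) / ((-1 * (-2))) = -417312000 / 100422619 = -4.16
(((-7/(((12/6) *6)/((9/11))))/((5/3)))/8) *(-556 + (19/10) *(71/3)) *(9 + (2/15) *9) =16419501/88000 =186.59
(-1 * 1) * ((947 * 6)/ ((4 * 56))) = -2841/ 112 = -25.37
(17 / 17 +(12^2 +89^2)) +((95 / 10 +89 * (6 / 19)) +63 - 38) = 8128.61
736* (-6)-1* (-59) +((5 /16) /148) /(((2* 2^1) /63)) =-41269189 /9472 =-4356.97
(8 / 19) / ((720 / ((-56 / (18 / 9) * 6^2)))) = -56 / 95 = -0.59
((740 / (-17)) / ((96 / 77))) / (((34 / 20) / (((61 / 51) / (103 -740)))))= 620675 / 16094988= 0.04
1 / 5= 0.20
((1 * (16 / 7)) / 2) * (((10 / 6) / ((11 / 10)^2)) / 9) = 4000 / 22869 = 0.17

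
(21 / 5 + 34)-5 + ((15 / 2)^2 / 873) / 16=1030653 / 31040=33.20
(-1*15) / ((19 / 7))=-105 / 19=-5.53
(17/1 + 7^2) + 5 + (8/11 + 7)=866/11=78.73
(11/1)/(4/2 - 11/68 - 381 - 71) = -748/30611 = -0.02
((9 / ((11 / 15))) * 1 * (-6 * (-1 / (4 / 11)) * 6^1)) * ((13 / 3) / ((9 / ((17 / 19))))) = 9945 / 19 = 523.42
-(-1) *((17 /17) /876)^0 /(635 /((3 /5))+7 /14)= 0.00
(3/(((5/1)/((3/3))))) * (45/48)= 9/16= 0.56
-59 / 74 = -0.80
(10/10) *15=15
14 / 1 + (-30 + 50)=34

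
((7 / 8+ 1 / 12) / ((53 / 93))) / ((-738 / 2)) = -713 / 156456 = -0.00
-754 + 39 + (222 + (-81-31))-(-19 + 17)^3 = -597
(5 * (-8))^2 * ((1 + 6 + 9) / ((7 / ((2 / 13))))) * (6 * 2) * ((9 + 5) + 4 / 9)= 2048000 / 21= 97523.81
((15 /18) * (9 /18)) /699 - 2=-16771 /8388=-2.00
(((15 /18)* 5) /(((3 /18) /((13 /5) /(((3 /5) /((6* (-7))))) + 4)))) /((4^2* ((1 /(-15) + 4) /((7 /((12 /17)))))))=-1323875 /1888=-701.20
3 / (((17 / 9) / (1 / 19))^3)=2187 / 33698267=0.00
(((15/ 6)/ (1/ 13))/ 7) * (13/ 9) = 845/ 126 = 6.71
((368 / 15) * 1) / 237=368 / 3555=0.10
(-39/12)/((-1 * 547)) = 13/2188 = 0.01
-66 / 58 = -33 / 29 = -1.14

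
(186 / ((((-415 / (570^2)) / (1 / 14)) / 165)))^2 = 994244505347610000 / 337561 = 2945377295800.20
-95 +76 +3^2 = -10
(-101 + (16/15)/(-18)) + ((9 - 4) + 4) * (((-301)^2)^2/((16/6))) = 29920132568501/1080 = 27703826452.32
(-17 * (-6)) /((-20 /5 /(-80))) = 2040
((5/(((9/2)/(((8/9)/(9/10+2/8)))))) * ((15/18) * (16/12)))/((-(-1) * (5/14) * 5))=8960/16767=0.53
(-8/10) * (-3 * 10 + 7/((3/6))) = 12.80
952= 952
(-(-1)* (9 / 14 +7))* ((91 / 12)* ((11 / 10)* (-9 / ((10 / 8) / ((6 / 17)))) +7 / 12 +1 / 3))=-108.88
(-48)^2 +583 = 2887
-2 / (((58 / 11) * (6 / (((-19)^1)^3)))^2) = -5692551601 / 60552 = -94010.96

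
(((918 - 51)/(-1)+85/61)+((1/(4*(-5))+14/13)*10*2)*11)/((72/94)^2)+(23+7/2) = -1093322429/1027728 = -1063.82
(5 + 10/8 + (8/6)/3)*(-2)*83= -20003/18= -1111.28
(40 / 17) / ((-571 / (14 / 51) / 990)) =-184800 / 165019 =-1.12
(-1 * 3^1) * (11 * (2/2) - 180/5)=75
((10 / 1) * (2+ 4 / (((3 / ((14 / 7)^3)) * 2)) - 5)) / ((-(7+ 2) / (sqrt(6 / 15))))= -14 * sqrt(10) / 27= -1.64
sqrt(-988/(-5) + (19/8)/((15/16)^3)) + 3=3 + 2 * sqrt(2537355)/225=17.16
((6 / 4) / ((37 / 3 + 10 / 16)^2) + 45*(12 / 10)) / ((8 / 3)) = 7835697 / 386884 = 20.25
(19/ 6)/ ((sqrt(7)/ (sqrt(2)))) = 19 *sqrt(14)/ 42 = 1.69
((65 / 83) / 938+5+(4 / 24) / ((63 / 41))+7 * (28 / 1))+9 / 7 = 212723030 / 1051029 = 202.40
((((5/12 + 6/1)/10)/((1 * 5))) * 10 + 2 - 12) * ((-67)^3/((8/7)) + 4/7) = 1541527333/672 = 2293939.48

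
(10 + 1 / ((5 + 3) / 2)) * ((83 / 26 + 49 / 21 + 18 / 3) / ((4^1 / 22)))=405449 / 624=649.76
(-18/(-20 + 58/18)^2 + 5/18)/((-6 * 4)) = -87761/9850032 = -0.01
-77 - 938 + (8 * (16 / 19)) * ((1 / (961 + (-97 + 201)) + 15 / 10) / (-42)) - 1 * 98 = -473054959 / 424935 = -1113.24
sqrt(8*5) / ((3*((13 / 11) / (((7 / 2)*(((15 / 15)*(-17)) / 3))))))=-1309*sqrt(10) / 117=-35.38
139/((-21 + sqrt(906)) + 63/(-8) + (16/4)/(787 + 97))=12543919336/226608695 + 434489536 * sqrt(906)/226608695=113.07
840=840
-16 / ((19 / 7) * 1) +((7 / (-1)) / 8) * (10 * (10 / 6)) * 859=-2857519 / 228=-12532.98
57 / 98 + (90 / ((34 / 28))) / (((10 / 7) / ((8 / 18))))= 39385 / 1666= 23.64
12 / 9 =1.33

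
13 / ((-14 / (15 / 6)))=-65 / 28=-2.32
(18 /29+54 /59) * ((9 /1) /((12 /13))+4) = 36135 /1711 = 21.12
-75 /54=-25 /18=-1.39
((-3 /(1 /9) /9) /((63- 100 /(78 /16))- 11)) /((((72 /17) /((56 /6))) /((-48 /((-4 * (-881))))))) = 1547 /540934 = 0.00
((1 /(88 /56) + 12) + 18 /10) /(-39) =-794 /2145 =-0.37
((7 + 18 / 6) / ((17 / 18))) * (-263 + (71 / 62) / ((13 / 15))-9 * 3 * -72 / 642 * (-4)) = -2125104030 / 733057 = -2898.96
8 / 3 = 2.67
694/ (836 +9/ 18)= 1388/ 1673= 0.83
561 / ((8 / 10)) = 2805 / 4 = 701.25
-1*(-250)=250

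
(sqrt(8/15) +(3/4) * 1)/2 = sqrt(30)/15 +3/8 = 0.74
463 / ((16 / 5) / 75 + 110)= 173625 / 41266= 4.21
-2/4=-1/2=-0.50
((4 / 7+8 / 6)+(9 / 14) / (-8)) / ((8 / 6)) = 613 / 448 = 1.37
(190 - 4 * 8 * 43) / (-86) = 593 / 43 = 13.79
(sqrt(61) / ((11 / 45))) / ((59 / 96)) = 4320*sqrt(61) / 649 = 51.99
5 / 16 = 0.31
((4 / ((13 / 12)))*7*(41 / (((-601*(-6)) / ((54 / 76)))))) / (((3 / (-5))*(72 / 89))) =-127715 / 296894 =-0.43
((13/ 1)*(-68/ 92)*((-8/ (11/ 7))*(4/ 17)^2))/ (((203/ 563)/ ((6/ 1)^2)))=33725952/ 124729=270.39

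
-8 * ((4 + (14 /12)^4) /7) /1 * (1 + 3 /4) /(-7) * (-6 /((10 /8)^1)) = -1517 /189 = -8.03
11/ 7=1.57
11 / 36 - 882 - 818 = -61189 / 36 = -1699.69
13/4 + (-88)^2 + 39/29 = 898837/116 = 7748.59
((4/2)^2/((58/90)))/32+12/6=509/232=2.19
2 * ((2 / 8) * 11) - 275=-539 / 2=-269.50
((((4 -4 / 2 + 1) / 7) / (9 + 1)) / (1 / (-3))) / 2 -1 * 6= -849 / 140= -6.06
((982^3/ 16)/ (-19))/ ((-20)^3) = 118370771/ 304000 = 389.38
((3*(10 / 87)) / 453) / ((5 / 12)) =8 / 4379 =0.00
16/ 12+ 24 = 76/ 3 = 25.33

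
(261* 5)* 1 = 1305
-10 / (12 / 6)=-5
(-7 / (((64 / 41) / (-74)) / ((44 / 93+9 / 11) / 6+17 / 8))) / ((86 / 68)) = 614.04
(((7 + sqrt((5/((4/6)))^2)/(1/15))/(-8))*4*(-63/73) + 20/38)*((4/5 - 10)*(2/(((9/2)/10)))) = -26588276/12483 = -2129.96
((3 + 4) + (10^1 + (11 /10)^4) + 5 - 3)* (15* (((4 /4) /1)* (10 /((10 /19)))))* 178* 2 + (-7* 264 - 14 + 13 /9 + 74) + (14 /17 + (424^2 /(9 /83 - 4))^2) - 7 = 1002891810042379073 /469480500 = 2136173515.28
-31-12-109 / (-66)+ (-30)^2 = 56671 / 66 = 858.65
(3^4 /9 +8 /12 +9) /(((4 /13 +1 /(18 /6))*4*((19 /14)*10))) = 0.54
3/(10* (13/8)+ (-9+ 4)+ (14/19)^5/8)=29713188/111693367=0.27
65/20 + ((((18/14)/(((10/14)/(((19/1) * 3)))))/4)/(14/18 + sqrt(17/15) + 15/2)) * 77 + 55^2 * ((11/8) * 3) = 11112517183/873352 - 1066527 * sqrt(255)/545845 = 12692.78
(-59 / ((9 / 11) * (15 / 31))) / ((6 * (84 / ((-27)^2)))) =-60357 / 280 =-215.56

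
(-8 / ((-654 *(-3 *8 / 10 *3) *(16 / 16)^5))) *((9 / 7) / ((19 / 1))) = -0.00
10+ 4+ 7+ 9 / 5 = 114 / 5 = 22.80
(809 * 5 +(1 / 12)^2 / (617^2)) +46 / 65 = 14415864050801 / 3563249040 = 4045.71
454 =454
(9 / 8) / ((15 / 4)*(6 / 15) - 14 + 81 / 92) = -207 / 2138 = -0.10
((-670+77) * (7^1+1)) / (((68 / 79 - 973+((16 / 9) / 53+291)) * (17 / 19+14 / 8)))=2264396592 / 859814551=2.63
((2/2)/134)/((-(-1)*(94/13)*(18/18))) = 13/12596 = 0.00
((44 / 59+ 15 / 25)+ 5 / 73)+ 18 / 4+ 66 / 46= 7280031 / 990610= 7.35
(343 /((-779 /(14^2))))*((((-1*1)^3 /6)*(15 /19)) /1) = 168070 /14801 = 11.36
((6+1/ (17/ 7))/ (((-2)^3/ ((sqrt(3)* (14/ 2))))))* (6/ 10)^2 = -6867* sqrt(3)/ 3400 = -3.50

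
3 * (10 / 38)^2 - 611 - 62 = -672.79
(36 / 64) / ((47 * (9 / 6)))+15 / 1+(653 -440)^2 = 17064387 / 376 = 45384.01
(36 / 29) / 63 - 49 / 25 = -9847 / 5075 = -1.94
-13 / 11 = -1.18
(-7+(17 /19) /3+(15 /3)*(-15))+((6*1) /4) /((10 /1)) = -92969 /1140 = -81.55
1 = 1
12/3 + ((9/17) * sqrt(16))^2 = 2452/289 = 8.48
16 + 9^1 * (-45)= -389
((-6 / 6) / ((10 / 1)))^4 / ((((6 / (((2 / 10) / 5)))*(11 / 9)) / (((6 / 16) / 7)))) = 9 / 308000000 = 0.00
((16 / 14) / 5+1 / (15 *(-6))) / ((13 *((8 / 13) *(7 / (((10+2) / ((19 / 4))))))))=137 / 13965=0.01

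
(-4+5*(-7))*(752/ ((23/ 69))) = -87984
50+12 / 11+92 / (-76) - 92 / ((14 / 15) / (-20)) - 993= 1028.31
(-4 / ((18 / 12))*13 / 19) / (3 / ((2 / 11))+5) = -0.08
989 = 989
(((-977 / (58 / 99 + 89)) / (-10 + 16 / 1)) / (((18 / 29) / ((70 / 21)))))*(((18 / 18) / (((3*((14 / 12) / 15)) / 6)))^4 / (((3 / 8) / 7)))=-242349148800000 / 3042067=-79665947.13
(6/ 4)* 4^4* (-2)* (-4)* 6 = 18432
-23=-23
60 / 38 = 1.58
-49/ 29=-1.69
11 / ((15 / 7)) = 77 / 15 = 5.13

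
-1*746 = -746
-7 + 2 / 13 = -89 / 13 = -6.85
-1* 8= -8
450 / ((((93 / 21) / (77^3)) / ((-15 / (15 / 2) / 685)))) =-575231580 / 4247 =-135444.21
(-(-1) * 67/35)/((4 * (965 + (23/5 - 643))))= 67/45724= 0.00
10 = 10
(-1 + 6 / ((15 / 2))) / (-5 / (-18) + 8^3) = -0.00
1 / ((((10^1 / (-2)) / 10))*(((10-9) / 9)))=-18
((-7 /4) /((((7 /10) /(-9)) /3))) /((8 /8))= 135 /2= 67.50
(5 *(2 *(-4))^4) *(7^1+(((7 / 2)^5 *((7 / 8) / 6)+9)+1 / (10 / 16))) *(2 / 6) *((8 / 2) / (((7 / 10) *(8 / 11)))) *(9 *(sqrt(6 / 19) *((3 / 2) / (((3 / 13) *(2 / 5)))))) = 5172402950 *sqrt(114) / 133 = 415234218.41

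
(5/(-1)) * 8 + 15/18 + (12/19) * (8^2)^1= 143/114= 1.25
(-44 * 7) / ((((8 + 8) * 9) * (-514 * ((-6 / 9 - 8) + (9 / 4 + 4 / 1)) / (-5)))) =385 / 44718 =0.01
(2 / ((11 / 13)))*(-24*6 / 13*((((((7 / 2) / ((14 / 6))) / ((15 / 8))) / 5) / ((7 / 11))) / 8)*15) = -432 / 35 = -12.34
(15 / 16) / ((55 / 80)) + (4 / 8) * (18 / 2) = 129 / 22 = 5.86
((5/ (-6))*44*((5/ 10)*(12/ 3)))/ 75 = -44/ 45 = -0.98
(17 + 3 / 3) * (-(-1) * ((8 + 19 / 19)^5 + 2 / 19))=20194794 / 19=1062883.89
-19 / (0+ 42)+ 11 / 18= 10 / 63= 0.16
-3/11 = -0.27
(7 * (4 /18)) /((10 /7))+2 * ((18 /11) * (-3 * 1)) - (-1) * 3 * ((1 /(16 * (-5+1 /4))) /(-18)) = -656627 /75240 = -8.73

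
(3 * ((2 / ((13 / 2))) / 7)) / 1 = 12 / 91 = 0.13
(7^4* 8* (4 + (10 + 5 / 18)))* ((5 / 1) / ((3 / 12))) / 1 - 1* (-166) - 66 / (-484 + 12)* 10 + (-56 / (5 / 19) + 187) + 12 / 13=378636013451 / 69030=5485093.63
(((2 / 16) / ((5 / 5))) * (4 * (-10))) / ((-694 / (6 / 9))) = 5 / 1041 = 0.00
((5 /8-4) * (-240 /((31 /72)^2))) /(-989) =-4199040 /950429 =-4.42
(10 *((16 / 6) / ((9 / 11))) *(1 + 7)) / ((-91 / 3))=-7040 / 819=-8.60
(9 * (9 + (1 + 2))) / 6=18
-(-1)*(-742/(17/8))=-5936/17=-349.18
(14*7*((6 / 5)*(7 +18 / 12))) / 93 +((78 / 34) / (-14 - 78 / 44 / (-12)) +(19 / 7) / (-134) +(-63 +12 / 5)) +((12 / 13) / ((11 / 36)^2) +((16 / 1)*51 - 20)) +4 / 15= 10750423758898501 / 14217955181430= 756.12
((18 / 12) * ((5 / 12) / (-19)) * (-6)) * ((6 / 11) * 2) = 0.22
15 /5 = 3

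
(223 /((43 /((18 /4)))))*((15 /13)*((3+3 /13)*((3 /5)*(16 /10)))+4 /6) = 3599889 /36335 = 99.07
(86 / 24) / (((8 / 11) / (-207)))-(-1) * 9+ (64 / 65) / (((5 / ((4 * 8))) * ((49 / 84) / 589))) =389614473 / 72800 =5351.85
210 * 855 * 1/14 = 12825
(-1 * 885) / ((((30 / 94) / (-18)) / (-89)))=-4442346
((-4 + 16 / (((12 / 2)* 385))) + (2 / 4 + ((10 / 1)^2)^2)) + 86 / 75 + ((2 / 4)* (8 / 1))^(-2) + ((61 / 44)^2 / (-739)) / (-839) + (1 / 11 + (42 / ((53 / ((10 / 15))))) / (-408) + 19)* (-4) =938892135578971317 / 94633433217400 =9921.36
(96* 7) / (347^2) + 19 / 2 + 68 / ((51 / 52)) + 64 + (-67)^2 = 3346290551 / 722454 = 4631.84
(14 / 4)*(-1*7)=-49 / 2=-24.50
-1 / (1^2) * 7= -7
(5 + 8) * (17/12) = 221/12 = 18.42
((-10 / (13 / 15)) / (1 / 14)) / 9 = -700 / 39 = -17.95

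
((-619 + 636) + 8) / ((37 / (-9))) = -225 / 37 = -6.08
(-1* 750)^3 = -421875000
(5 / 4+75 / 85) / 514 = 145 / 34952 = 0.00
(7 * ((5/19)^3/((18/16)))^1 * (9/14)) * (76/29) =2000/10469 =0.19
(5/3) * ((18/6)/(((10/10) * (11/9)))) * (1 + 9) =450/11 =40.91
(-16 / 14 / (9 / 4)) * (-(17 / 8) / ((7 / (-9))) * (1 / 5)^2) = -68 / 1225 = -0.06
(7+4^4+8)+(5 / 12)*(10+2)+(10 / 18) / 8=19877 / 72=276.07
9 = 9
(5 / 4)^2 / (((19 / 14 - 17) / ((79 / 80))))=-2765 / 28032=-0.10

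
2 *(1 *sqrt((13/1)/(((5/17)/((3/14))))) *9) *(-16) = -886.34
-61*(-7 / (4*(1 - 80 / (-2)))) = 427 / 164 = 2.60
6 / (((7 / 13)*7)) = 78 / 49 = 1.59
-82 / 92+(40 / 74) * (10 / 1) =7683 / 1702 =4.51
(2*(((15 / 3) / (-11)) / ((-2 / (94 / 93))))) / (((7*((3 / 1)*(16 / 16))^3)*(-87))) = -470 / 16821189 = -0.00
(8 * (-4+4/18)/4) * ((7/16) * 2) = -119/18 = -6.61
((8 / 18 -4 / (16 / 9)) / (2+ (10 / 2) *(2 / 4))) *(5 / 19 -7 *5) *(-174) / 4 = -103675 / 171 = -606.29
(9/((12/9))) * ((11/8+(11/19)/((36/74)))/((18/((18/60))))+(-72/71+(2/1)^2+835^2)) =4063221838099/863360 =4706289.19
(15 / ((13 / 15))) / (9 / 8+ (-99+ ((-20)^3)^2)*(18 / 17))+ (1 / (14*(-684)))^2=108363739343 / 406901850031954368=0.00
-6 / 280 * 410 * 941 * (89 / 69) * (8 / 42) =-6867418 / 3381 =-2031.18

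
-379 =-379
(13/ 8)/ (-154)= -13/ 1232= -0.01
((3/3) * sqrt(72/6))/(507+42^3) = 2 * sqrt(3)/74595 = 0.00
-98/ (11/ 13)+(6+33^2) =10771/ 11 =979.18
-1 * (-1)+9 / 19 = 28 / 19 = 1.47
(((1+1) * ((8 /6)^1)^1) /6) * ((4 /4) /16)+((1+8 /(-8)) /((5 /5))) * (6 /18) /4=1 /36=0.03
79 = 79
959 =959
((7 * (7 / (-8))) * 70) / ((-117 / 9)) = 1715 / 52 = 32.98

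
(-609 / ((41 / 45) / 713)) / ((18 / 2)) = -2171085 / 41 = -52953.29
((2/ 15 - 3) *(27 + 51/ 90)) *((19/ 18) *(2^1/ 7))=-675659/ 28350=-23.83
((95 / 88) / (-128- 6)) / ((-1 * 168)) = 95 / 1981056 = 0.00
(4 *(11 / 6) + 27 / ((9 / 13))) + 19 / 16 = 2281 / 48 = 47.52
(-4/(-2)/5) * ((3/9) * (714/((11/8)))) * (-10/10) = -3808/55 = -69.24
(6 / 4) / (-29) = -3 / 58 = -0.05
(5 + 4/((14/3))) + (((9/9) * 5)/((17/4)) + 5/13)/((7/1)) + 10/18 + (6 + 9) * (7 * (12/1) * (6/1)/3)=35178349/13923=2526.64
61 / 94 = 0.65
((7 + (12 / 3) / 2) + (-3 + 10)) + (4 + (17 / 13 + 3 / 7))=1978 / 91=21.74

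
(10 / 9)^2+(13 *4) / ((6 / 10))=7120 / 81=87.90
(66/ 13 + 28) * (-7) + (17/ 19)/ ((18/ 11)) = -1026989/ 4446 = -230.99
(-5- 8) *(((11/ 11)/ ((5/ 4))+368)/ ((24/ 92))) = -275678/ 15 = -18378.53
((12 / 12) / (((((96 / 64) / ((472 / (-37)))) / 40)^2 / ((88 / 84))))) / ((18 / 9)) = 15683993600 / 258741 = 60616.58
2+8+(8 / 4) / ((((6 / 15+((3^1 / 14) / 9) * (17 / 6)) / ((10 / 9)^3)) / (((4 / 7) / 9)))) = 4453810 / 429381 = 10.37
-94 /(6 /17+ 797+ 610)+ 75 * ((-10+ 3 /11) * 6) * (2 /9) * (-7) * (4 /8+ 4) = 66643832 /2175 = 30640.84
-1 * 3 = -3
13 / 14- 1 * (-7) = 111 / 14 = 7.93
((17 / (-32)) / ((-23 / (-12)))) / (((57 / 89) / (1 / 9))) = -1513 / 31464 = -0.05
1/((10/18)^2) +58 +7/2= 3237/50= 64.74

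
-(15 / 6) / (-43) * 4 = 10 / 43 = 0.23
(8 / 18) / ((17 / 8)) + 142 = 21758 / 153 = 142.21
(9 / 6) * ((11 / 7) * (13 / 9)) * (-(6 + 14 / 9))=-4862 / 189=-25.72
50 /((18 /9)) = 25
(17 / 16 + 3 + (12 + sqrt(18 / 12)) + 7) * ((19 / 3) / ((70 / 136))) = 646 * sqrt(6) / 105 + 39729 / 140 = 298.85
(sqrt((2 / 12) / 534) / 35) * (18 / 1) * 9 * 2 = 54 * sqrt(89) / 3115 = 0.16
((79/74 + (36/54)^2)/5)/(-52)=-1007/173160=-0.01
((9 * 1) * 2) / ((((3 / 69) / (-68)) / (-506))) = 14244912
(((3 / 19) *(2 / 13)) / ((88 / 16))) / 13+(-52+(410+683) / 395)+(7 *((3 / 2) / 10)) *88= 602263111 / 13951795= 43.17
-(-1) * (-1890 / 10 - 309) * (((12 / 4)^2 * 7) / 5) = -31374 / 5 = -6274.80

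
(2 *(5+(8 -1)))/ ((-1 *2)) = -12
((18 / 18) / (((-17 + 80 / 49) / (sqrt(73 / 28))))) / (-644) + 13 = sqrt(511) / 138552 + 13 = 13.00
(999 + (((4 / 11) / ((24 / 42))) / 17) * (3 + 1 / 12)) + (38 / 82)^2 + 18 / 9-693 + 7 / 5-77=4389481883 / 18860820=232.73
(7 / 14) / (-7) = -1 / 14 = -0.07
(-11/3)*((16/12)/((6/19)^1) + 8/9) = -506/27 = -18.74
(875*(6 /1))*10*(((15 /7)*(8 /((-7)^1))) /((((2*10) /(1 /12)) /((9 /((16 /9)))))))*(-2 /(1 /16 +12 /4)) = 607500 /343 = 1771.14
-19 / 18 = -1.06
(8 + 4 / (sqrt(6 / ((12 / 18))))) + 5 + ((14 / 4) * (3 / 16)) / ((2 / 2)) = 1439 / 96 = 14.99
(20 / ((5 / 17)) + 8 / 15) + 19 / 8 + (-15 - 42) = 1669 / 120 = 13.91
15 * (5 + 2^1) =105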